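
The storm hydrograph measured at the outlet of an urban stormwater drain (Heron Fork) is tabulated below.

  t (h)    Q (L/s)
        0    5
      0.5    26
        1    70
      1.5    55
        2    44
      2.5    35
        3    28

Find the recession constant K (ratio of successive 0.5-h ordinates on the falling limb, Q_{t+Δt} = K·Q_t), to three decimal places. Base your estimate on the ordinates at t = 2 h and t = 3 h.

K ≈ 0.798

Using the recession-limb readings at t = 2 h and t = 3 h: Q falls from 44 to 28 L/s over 2 intervals.
K = (Q₂/Q₁)^(1/2) = (28/44)^(1/2) = 0.798.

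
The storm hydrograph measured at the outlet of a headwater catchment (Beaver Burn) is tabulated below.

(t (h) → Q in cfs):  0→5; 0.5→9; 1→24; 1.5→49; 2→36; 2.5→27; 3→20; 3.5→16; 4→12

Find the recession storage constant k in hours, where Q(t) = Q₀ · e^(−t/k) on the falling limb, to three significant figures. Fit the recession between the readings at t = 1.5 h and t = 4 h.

On the falling limb, Q drops from 49 to 12 cfs between t = 1.5 h and t = 4 h (Δt = 2.5 h).
k = −Δt / ln(Q₂/Q₁) = −2.5 / ln(12/49) = 1.78 h.

k ≈ 1.78 h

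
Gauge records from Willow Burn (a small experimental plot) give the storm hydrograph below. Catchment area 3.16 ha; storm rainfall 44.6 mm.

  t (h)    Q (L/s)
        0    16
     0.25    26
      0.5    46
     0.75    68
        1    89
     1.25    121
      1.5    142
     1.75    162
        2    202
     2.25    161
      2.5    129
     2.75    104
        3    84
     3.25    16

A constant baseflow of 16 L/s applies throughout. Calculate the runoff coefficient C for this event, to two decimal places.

C ≈ 0.73

ΣQ_DR = 1142 L/s; V = ΣQ_DR·Δt = 1.028 × 10^6 L.
Runoff depth d = V / A = 32.53 mm.
C = d / P = 32.53 / 44.6 = 0.73.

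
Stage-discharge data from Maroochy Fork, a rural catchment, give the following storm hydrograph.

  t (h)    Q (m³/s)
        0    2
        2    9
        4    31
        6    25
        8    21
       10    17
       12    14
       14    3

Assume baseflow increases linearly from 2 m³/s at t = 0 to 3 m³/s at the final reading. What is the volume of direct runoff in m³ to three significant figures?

V ≈ 7.34 × 10^5 m³

Direct-runoff ordinates (Q − Q_b): 0.00, 6.86, 28.71, 22.57, 18.43, 14.29, 11.14, 0.00 m³/s.
ΣQ_DR = 102.0 m³/s.
With Δt = 2 h = 7200 s, V = ΣQ_DR · Δt = 102.0 × 7200 = 7.34 × 10^5 m³.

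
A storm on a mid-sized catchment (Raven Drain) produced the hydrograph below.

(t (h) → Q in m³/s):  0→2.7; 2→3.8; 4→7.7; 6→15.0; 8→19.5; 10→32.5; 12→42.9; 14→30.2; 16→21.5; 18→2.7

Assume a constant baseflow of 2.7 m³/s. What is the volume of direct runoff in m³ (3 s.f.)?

V ≈ 1.09 × 10^6 m³

Direct-runoff ordinates (Q − Q_b): 0.0, 1.1, 5.0, 12.3, 16.8, 29.8, 40.2, 27.5, 18.8, 0.0 m³/s.
ΣQ_DR = 151.5 m³/s.
With Δt = 2 h = 7200 s, V = ΣQ_DR · Δt = 151.5 × 7200 = 1.09 × 10^6 m³.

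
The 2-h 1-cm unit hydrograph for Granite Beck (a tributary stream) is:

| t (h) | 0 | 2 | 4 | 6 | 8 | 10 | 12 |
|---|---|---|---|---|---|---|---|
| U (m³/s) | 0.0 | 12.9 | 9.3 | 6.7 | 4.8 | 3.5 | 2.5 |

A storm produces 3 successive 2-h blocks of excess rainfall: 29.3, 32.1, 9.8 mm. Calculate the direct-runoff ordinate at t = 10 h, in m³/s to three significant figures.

By discrete convolution, Q_j = Σ (P_i / 10 mm) · U_{j−i}.
At t = 10 h (j=5): Q = (29.3/10)·3.5 + (32.1/10)·4.8 + (9.8/10)·6.7 = 32.2 m³/s.

Q ≈ 32.2 m³/s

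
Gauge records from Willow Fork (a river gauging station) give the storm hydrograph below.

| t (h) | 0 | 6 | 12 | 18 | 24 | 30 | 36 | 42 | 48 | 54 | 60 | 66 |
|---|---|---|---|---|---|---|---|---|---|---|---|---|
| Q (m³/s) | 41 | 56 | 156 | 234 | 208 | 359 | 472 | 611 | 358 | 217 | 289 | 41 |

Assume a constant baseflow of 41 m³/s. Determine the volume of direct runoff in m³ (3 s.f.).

Direct-runoff ordinates (Q − Q_b): 0.0, 15.0, 115.0, 193.0, 167.0, 318.0, 431.0, 570.0, 317.0, 176.0, 248.0, 0.0 m³/s.
ΣQ_DR = 2550 m³/s.
With Δt = 6 h = 21600 s, V = ΣQ_DR · Δt = 2550 × 21600 = 5.51 × 10^7 m³.

V ≈ 5.51 × 10^7 m³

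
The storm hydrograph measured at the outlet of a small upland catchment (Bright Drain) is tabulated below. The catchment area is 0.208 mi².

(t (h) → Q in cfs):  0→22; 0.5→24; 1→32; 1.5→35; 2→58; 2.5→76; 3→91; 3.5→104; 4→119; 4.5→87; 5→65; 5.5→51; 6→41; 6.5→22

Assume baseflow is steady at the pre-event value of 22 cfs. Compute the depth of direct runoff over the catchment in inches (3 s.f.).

Direct runoff: 0.0, 2.0, 10.0, 13.0, 36.0, 54.0, 69.0, 82.0, 97.0, 65.0, 43.0, 29.0, 19.0, 0.0 cfs; ΣQ_DR = 519.0 cfs.
V = ΣQ_DR · Δt = 519.0 × 1800 s = 9.342 × 10^5 ft³.
Over A = 0.208 mi², depth = V / A = 1.93 in.

d ≈ 1.93 in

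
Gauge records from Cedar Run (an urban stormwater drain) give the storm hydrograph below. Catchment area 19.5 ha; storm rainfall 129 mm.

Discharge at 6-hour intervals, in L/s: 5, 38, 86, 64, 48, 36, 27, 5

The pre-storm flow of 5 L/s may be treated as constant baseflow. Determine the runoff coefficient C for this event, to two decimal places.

C ≈ 0.23

ΣQ_DR = 269.0 L/s; V = ΣQ_DR·Δt = 5.810 × 10^6 L.
Runoff depth d = V / A = 29.80 mm.
C = d / P = 29.80 / 129 = 0.23.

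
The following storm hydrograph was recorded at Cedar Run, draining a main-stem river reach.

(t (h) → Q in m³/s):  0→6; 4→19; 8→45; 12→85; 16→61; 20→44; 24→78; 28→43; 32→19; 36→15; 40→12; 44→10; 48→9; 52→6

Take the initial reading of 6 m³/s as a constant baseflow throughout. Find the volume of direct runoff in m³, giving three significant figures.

Direct-runoff ordinates (Q − Q_b): 0.0, 13.0, 39.0, 79.0, 55.0, 38.0, 72.0, 37.0, 13.0, 9.0, 6.0, 4.0, 3.0, 0.0 m³/s.
ΣQ_DR = 368.0 m³/s.
With Δt = 4 h = 14400 s, V = ΣQ_DR · Δt = 368.0 × 14400 = 5.30 × 10^6 m³.

V ≈ 5.30 × 10^6 m³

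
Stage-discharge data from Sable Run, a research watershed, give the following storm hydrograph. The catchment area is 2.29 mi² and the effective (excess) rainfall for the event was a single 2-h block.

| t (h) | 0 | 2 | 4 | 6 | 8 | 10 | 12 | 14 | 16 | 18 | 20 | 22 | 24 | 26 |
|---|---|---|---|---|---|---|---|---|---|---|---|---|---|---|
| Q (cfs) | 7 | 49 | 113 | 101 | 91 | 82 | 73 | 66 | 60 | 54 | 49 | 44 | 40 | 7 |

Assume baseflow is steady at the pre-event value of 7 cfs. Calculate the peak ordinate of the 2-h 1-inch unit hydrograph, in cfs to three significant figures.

U_p ≈ 106 cfs

Direct runoff: 0.0, 42.0, 106.0, 94.0, 84.0, 75.0, 66.0, 59.0, 53.0, 47.0, 42.0, 37.0, 33.0, 0.0 cfs; ΣQ_DR = 738.0 cfs, peak = 106.0 cfs.
Runoff depth d = ΣQ_DR·Δt / A = 738.0 × 7200 / (2.29 mi²) = 0.9988 in.
The 1-inch UH is the DRH scaled by (1 in)/d, so U_p = 106.0 × 1/0.9988 = 106 cfs.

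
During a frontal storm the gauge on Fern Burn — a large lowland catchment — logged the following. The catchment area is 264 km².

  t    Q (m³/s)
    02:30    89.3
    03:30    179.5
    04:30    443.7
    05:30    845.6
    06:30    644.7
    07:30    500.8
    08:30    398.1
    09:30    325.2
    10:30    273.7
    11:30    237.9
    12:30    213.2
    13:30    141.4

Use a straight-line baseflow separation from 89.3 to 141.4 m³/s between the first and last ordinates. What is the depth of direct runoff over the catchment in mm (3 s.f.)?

d ≈ 39.7 mm

Direct runoff: 0.00, 85.46, 344.93, 742.09, 536.45, 387.82, 280.38, 202.75, 146.51, 105.97, 76.54, 0.00 m³/s; ΣQ_DR = 2909 m³/s.
V = ΣQ_DR · Δt = 2909 × 3600 s = 1.047 × 10^7 m³.
Over A = 264 km², depth = V / A = 39.7 mm.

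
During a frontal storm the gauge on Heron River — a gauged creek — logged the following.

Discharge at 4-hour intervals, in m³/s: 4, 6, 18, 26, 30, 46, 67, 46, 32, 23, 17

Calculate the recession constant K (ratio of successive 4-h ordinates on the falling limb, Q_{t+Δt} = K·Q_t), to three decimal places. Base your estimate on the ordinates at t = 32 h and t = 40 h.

K ≈ 0.729

Using the recession-limb readings at t = 32 h and t = 40 h: Q falls from 32 to 17 m³/s over 2 intervals.
K = (Q₂/Q₁)^(1/2) = (17/32)^(1/2) = 0.729.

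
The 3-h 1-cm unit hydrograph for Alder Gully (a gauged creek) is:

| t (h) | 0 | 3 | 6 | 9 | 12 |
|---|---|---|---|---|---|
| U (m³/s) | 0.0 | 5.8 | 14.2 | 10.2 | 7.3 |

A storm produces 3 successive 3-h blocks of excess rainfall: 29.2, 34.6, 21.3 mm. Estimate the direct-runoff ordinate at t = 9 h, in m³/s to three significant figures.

By discrete convolution, Q_j = Σ (P_i / 10 mm) · U_{j−i}.
At t = 9 h (j=3): Q = (29.2/10)·10.2 + (34.6/10)·14.2 + (21.3/10)·5.8 = 91.3 m³/s.

Q ≈ 91.3 m³/s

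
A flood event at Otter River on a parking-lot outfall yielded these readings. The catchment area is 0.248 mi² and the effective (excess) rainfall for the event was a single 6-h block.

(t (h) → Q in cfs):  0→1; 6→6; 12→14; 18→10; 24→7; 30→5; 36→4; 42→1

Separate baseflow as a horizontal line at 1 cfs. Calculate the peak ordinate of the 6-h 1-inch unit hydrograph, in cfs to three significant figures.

U_p ≈ 8.67 cfs

Direct runoff: 0.0, 5.0, 13.0, 9.0, 6.0, 4.0, 3.0, 0.0 cfs; ΣQ_DR = 40.00 cfs, peak = 13.0 cfs.
Runoff depth d = ΣQ_DR·Δt / A = 40.00 × 21600 / (0.248 mi²) = 1.500 in.
The 1-inch UH is the DRH scaled by (1 in)/d, so U_p = 13.0 × 1/1.500 = 8.67 cfs.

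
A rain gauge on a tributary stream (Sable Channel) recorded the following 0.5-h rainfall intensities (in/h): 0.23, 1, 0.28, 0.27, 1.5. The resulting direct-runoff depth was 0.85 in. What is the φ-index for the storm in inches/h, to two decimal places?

φ ≈ 0.40 in/h

Only the 2 blocks with intensity above φ contribute runoff: 1, 1.5 in/h.
Σ(I−φ)·Δt = d  ⇒  (1+1.5 − 2φ)·0.5 = 0.85
φ = (2.500 − 0.85/0.5) / 2 = 0.40 in/h.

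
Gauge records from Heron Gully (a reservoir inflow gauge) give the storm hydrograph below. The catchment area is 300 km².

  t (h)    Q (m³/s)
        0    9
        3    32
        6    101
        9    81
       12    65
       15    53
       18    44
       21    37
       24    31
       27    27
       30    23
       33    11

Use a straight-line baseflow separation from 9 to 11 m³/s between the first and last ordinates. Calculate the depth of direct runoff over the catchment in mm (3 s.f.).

Direct runoff: 0.00, 22.82, 91.64, 71.45, 55.27, 43.09, 33.91, 26.73, 20.55, 16.36, 12.18, 0.00 m³/s; ΣQ_DR = 394.0 m³/s.
V = ΣQ_DR · Δt = 394.0 × 10800 s = 4.255 × 10^6 m³.
Over A = 300 km², depth = V / A = 14.2 mm.

d ≈ 14.2 mm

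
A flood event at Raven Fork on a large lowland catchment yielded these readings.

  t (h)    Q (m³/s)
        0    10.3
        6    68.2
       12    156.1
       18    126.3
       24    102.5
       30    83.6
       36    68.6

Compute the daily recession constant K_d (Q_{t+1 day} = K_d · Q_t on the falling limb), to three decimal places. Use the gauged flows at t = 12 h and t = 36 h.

Between t = 12 h and t = 36 h the flow falls from 156.1 to 68.6 m³/s over 4×6 h = 24 h.
Per-interval ratio K = (68.6/156.1)^(1/4) = 0.8142; K_d = K^(24/6) = 0.439.

K_d ≈ 0.439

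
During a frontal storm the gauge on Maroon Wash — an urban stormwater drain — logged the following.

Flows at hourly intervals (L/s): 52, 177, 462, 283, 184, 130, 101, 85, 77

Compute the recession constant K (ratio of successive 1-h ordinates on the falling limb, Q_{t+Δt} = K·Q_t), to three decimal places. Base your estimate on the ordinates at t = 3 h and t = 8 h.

Using the recession-limb readings at t = 3 h and t = 8 h: Q falls from 283 to 77 L/s over 5 intervals.
K = (Q₂/Q₁)^(1/5) = (77/283)^(1/5) = 0.771.

K ≈ 0.771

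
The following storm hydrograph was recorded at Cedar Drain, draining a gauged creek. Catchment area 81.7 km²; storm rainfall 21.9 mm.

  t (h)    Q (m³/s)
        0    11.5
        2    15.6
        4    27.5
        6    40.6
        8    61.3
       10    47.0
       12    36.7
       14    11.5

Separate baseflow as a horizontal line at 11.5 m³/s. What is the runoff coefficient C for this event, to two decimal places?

C ≈ 0.64

ΣQ_DR = 159.7 m³/s; V = ΣQ_DR·Δt = 1.150 × 10^6 m³.
Runoff depth d = V / A = 14.07 mm.
C = d / P = 14.07 / 21.9 = 0.64.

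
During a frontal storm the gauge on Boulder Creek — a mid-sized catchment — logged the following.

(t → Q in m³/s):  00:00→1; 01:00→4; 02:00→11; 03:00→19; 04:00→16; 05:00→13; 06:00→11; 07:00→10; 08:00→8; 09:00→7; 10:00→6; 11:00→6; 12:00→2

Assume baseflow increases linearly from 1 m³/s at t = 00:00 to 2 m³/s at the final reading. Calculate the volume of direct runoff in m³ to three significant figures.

Direct-runoff ordinates (Q − Q_b): 0.00, 2.92, 9.83, 17.75, 14.67, 11.58, 9.50, 8.42, 6.33, 5.25, 4.17, 4.08, 0.00 m³/s.
ΣQ_DR = 94.50 m³/s.
With Δt = 1 h = 3600 s, V = ΣQ_DR · Δt = 94.50 × 3600 = 3.40 × 10^5 m³.

V ≈ 3.40 × 10^5 m³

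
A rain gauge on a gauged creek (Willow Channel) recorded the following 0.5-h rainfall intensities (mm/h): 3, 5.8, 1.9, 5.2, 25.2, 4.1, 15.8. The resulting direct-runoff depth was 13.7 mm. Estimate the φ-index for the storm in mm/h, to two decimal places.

φ ≈ 6.80 mm/h

Only the 2 blocks with intensity above φ contribute runoff: 25.2, 15.8 mm/h.
Σ(I−φ)·Δt = d  ⇒  (25.2+15.8 − 2φ)·0.5 = 13.7
φ = (41.00 − 13.7/0.5) / 2 = 6.80 mm/h.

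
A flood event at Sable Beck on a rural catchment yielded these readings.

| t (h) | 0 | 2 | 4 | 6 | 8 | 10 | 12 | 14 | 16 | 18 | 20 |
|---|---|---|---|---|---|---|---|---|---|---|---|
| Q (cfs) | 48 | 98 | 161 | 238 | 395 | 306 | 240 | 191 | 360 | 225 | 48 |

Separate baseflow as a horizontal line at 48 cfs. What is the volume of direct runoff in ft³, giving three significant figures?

Direct-runoff ordinates (Q − Q_b): 0.0, 50.0, 113.0, 190.0, 347.0, 258.0, 192.0, 143.0, 312.0, 177.0, 0.0 cfs.
ΣQ_DR = 1782 cfs.
With Δt = 2 h = 7200 s, V = ΣQ_DR · Δt = 1782 × 7200 = 1.28 × 10^7 ft³.

V ≈ 1.28 × 10^7 ft³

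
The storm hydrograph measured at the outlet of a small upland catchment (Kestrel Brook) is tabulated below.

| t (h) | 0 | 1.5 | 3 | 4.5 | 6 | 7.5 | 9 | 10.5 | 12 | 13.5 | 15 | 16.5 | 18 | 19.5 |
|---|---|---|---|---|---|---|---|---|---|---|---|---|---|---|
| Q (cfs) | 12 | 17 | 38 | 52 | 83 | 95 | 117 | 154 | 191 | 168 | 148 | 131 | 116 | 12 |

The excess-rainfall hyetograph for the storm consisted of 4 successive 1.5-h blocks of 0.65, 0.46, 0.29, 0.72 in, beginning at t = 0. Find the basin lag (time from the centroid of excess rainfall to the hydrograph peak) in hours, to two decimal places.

t_L ≈ 8.99 h

Centroid of excess rainfall: t_c = Σ P_i·t̄_i / ΣP_i = 3.0142 h (block centres at 0.75, 2.25, 3.75, 5.25 h).
Hydrograph peak occurs at t = 12 h, so basin lag t_L = 12 − 3.0142 = 8.99 h.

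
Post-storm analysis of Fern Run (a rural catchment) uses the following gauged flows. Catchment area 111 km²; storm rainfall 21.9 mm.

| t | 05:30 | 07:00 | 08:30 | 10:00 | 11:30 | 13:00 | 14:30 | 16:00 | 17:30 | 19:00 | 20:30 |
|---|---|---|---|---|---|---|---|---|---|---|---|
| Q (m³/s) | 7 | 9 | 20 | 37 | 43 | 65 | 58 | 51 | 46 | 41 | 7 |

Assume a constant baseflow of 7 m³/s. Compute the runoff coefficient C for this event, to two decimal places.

C ≈ 0.68

ΣQ_DR = 307.0 m³/s; V = ΣQ_DR·Δt = 1.658 × 10^6 m³.
Runoff depth d = V / A = 14.94 mm.
C = d / P = 14.94 / 21.9 = 0.68.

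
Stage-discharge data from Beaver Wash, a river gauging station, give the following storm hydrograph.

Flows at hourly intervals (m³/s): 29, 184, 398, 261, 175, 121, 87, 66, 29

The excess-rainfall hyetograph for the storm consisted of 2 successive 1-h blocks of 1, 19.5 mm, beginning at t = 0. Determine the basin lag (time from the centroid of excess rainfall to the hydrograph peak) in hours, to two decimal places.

t_L ≈ 0.55 h

Centroid of excess rainfall: t_c = Σ P_i·t̄_i / ΣP_i = 1.4512 h (block centres at 0.5, 1.5 h).
Hydrograph peak occurs at t = 2 h, so basin lag t_L = 2 − 1.4512 = 0.55 h.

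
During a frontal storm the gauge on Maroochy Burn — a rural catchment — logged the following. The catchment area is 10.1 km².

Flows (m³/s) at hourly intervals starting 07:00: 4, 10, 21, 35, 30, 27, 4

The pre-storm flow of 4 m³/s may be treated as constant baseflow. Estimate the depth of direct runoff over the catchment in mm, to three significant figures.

d ≈ 36.7 mm

Direct runoff: 0.0, 6.0, 17.0, 31.0, 26.0, 23.0, 0.0 m³/s; ΣQ_DR = 103.0 m³/s.
V = ΣQ_DR · Δt = 103.0 × 3600 s = 3.708 × 10^5 m³.
Over A = 10.1 km², depth = V / A = 36.7 mm.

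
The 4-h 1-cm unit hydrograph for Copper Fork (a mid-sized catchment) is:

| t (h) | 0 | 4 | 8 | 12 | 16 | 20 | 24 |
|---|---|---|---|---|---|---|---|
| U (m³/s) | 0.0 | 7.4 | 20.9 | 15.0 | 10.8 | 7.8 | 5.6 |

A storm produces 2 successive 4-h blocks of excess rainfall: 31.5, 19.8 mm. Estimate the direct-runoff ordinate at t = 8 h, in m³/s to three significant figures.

By discrete convolution, Q_j = Σ (P_i / 10 mm) · U_{j−i}.
At t = 8 h (j=2): Q = (31.5/10)·20.9 + (19.8/10)·7.4 = 80.5 m³/s.

Q ≈ 80.5 m³/s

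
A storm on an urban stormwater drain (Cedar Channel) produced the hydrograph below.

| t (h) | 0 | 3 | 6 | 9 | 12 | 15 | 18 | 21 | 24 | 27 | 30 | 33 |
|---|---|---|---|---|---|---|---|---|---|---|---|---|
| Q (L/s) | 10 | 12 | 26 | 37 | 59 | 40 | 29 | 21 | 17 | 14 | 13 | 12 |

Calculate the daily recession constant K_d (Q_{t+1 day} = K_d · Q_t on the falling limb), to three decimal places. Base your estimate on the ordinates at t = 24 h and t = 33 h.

K_d ≈ 0.395

Between t = 24 h and t = 33 h the flow falls from 17 to 12 L/s over 3×3 h = 9 h.
Per-interval ratio K = (12/17)^(1/3) = 0.8904; K_d = K^(24/3) = 0.395.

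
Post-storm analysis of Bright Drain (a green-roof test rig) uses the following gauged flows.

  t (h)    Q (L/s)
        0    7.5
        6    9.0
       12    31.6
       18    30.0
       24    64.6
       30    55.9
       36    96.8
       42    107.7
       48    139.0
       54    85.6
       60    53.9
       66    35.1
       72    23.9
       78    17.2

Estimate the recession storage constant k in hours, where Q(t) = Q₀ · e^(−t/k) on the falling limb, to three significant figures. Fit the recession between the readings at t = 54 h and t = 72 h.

On the falling limb, Q drops from 85.6 to 23.9 L/s between t = 54 h and t = 72 h (Δt = 18 h).
k = −Δt / ln(Q₂/Q₁) = −18 / ln(23.9/85.6) = 14.1 h.

k ≈ 14.1 h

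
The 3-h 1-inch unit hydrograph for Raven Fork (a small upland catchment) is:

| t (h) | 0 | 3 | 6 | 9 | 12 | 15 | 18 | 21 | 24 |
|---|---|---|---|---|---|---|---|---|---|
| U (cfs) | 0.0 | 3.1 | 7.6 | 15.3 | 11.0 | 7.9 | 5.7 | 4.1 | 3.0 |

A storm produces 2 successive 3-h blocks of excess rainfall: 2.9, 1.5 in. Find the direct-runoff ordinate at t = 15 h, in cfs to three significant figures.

By discrete convolution, Q_j = Σ (P_i / 1 in) · U_{j−i}.
At t = 15 h (j=5): Q = (2.9/1)·7.9 + (1.5/1)·11.0 = 39.4 cfs.

Q ≈ 39.4 cfs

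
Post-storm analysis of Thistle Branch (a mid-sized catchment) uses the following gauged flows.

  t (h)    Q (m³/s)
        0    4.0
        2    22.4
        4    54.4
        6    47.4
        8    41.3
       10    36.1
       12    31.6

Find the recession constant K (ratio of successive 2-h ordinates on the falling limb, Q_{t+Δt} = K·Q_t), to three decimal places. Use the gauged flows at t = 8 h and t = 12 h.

Using the recession-limb readings at t = 8 h and t = 12 h: Q falls from 41.3 to 31.6 m³/s over 2 intervals.
K = (Q₂/Q₁)^(1/2) = (31.6/41.3)^(1/2) = 0.875.

K ≈ 0.875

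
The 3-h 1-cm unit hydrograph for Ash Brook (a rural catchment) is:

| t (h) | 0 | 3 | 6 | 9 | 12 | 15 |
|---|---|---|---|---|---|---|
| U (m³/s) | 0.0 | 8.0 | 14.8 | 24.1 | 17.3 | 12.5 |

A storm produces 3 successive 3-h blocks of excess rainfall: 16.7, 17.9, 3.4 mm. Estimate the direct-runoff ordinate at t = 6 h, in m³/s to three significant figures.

By discrete convolution, Q_j = Σ (P_i / 10 mm) · U_{j−i}.
At t = 6 h (j=2): Q = (16.7/10)·14.8 + (17.9/10)·8.0 + (3.4/10)·0.0 = 39.0 m³/s.

Q ≈ 39.0 m³/s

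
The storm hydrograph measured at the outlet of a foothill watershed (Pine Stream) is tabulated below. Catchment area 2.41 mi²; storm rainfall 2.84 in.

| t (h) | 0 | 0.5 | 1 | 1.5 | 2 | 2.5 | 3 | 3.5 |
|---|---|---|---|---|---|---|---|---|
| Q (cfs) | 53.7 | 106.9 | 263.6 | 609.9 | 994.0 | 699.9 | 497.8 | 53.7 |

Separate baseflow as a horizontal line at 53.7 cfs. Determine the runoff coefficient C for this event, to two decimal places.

C ≈ 0.32

ΣQ_DR = 2850 cfs; V = ΣQ_DR·Δt = 5.130 × 10^6 ft³.
Runoff depth d = V / A = 0.9162 in.
C = d / P = 0.9162 / 2.84 = 0.32.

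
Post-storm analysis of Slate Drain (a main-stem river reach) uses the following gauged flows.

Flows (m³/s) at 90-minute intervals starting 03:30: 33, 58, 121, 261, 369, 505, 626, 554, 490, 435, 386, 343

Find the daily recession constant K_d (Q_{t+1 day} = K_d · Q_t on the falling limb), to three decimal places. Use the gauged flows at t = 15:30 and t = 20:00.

Between t = 15:30 and t = 20:00 the flow falls from 490 to 343 m³/s over 3×1.5 h = 4.5 h.
Per-interval ratio K = (343/490)^(1/3) = 0.8879; K_d = K^(24/1.5) = 0.149.

K_d ≈ 0.149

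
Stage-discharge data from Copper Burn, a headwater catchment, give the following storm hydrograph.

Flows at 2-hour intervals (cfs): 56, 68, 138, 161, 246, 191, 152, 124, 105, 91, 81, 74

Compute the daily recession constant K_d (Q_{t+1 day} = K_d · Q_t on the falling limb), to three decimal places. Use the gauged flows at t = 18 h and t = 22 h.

Between t = 18 h and t = 22 h the flow falls from 91 to 74 cfs over 2×2 h = 4 h.
Per-interval ratio K = (74/91)^(1/2) = 0.9018; K_d = K^(24/2) = 0.289.

K_d ≈ 0.289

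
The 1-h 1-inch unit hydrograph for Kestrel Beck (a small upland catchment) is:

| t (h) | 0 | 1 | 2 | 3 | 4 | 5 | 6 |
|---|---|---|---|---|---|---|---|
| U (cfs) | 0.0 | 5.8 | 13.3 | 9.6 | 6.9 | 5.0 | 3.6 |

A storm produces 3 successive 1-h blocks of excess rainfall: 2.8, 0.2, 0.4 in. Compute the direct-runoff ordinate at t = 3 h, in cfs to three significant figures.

Q ≈ 31.9 cfs

By discrete convolution, Q_j = Σ (P_i / 1 in) · U_{j−i}.
At t = 3 h (j=3): Q = (2.8/1)·9.6 + (0.2/1)·13.3 + (0.4/1)·5.8 = 31.9 cfs.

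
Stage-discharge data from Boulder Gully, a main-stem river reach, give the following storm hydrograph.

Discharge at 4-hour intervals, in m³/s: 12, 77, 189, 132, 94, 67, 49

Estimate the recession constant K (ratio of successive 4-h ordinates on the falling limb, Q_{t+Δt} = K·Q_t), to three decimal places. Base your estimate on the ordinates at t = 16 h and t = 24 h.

Using the recession-limb readings at t = 16 h and t = 24 h: Q falls from 94 to 49 m³/s over 2 intervals.
K = (Q₂/Q₁)^(1/2) = (49/94)^(1/2) = 0.722.

K ≈ 0.722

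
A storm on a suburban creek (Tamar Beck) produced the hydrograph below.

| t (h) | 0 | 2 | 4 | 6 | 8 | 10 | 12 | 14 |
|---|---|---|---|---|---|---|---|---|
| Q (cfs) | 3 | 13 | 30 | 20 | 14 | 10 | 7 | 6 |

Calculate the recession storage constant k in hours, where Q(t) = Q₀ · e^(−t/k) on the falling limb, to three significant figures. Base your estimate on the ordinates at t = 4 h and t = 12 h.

k ≈ 5.50 h

On the falling limb, Q drops from 30 to 7 cfs between t = 4 h and t = 12 h (Δt = 8 h).
k = −Δt / ln(Q₂/Q₁) = −8 / ln(7/30) = 5.50 h.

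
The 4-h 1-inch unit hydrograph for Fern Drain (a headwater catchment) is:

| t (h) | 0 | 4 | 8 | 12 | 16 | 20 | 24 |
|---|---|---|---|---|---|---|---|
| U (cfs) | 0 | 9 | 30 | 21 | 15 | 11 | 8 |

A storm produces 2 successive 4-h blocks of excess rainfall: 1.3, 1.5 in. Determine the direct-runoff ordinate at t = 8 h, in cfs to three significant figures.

By discrete convolution, Q_j = Σ (P_i / 1 in) · U_{j−i}.
At t = 8 h (j=2): Q = (1.3/1)·30 + (1.5/1)·9 = 52.5 cfs.

Q ≈ 52.5 cfs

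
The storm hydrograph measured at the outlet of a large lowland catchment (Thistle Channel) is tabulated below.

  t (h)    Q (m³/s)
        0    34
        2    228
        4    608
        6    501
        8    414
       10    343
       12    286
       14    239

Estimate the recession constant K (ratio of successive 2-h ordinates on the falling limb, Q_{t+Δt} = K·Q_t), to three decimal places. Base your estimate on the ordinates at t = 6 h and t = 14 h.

Using the recession-limb readings at t = 6 h and t = 14 h: Q falls from 501 to 239 m³/s over 4 intervals.
K = (Q₂/Q₁)^(1/4) = (239/501)^(1/4) = 0.831.

K ≈ 0.831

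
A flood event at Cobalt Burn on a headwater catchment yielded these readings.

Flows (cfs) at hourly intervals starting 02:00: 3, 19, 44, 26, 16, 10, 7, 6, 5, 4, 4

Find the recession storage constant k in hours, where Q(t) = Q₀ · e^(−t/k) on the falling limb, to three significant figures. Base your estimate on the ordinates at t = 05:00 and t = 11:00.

k ≈ 3.21 h

On the falling limb, Q drops from 26 to 4 cfs between t = 05:00 and t = 11:00 (Δt = 6 h).
k = −Δt / ln(Q₂/Q₁) = −6 / ln(4/26) = 3.21 h.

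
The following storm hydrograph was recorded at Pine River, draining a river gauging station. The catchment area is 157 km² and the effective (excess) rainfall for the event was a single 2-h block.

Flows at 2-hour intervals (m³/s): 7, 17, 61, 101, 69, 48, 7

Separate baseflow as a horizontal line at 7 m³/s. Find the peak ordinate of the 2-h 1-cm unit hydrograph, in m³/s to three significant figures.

U_p ≈ 78.5 m³/s

Direct runoff: 0.0, 10.0, 54.0, 94.0, 62.0, 41.0, 0.0 m³/s; ΣQ_DR = 261.0 m³/s, peak = 94.0 m³/s.
Runoff depth d = ΣQ_DR·Δt / A = 261.0 × 7200 / (157 km²) = 11.97 mm.
The 1-cm UH is the DRH scaled by (10 mm)/d, so U_p = 94.0 × 10/11.97 = 78.5 m³/s.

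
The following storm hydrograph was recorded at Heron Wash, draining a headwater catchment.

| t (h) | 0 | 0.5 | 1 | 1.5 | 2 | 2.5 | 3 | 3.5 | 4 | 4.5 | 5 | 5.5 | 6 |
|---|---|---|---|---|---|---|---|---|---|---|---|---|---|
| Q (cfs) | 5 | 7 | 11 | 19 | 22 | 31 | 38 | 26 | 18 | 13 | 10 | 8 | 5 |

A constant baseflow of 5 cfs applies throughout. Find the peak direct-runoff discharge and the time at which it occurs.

Subtracting baseflow gives direct-runoff ordinates: 0.0, 2.0, 6.0, 14.0, 17.0, 26.0, 33.0, 21.0, 13.0, 8.0, 5.0, 3.0, 0.0 cfs.
The maximum is 33.0 cfs, occurring at the reading for t = 3 h.

Q_p = 33.0 cfs at t = 3 h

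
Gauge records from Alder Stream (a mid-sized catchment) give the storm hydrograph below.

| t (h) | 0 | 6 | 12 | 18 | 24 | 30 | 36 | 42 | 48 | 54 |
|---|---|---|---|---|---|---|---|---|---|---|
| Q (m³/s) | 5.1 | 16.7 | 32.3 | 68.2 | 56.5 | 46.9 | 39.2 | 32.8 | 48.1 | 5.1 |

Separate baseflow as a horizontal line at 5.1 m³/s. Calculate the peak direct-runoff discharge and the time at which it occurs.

Q_p = 63.1 m³/s at t = 18 h

Subtracting baseflow gives direct-runoff ordinates: 0.0, 11.6, 27.2, 63.1, 51.4, 41.8, 34.1, 27.7, 43.0, 0.0 m³/s.
The maximum is 63.1 m³/s, occurring at the reading for t = 18 h.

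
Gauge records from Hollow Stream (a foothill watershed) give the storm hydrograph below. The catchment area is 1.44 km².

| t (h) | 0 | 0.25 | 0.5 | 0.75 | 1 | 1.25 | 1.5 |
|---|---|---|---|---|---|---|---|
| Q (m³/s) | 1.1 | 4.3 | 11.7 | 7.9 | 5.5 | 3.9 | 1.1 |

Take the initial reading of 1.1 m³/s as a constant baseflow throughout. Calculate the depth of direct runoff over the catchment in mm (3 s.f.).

Direct runoff: 0.0, 3.2, 10.6, 6.8, 4.4, 2.8, 0.0 m³/s; ΣQ_DR = 27.80 m³/s.
V = ΣQ_DR · Δt = 27.80 × 900 s = 25020 m³.
Over A = 1.44 km², depth = V / A = 17.4 mm.

d ≈ 17.4 mm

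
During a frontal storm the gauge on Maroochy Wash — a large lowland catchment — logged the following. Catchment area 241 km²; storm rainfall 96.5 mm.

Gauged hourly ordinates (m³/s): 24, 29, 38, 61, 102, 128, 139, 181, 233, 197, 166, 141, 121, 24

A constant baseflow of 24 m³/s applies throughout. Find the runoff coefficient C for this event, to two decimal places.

ΣQ_DR = 1248 m³/s; V = ΣQ_DR·Δt = 4.493 × 10^6 m³.
Runoff depth d = V / A = 18.64 mm.
C = d / P = 18.64 / 96.5 = 0.19.

C ≈ 0.19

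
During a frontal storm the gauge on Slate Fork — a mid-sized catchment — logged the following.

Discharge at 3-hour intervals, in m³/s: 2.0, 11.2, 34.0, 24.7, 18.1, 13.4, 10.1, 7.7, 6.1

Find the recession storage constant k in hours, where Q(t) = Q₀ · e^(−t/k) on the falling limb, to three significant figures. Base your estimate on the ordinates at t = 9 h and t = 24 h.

k ≈ 10.7 h

On the falling limb, Q drops from 24.7 to 6.1 m³/s between t = 9 h and t = 24 h (Δt = 15 h).
k = −Δt / ln(Q₂/Q₁) = −15 / ln(6.1/24.7) = 10.7 h.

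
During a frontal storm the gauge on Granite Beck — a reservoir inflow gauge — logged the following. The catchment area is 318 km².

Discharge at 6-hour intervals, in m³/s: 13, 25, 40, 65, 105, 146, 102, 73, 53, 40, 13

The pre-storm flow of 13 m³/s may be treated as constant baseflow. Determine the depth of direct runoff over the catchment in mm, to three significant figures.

Direct runoff: 0.0, 12.0, 27.0, 52.0, 92.0, 133.0, 89.0, 60.0, 40.0, 27.0, 0.0 m³/s; ΣQ_DR = 532.0 m³/s.
V = ΣQ_DR · Δt = 532.0 × 21600 s = 1.149 × 10^7 m³.
Over A = 318 km², depth = V / A = 36.1 mm.

d ≈ 36.1 mm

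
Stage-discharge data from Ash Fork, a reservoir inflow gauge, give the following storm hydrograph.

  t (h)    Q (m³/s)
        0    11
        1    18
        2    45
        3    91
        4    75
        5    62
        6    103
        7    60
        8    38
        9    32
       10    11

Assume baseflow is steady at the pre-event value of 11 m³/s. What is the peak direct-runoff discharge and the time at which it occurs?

Subtracting baseflow gives direct-runoff ordinates: 0.0, 7.0, 34.0, 80.0, 64.0, 51.0, 92.0, 49.0, 27.0, 21.0, 0.0 m³/s.
The maximum is 92.0 m³/s, occurring at the reading for t = 6 h.

Q_p = 92.0 m³/s at t = 6 h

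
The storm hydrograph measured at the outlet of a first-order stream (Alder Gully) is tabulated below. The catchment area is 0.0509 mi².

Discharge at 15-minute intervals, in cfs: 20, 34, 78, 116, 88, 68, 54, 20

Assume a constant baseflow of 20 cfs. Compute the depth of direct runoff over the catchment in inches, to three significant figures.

d ≈ 2.42 in

Direct runoff: 0.0, 14.0, 58.0, 96.0, 68.0, 48.0, 34.0, 0.0 cfs; ΣQ_DR = 318.0 cfs.
V = ΣQ_DR · Δt = 318.0 × 900 s = 2.862 × 10^5 ft³.
Over A = 0.0509 mi², depth = V / A = 2.42 in.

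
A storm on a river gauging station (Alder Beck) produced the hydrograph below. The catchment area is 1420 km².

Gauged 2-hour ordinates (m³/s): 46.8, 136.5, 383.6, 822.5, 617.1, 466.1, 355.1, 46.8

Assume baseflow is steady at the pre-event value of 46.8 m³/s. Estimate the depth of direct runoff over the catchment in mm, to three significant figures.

Direct runoff: 0.0, 89.7, 336.8, 775.7, 570.3, 419.3, 308.3, 0.0 m³/s; ΣQ_DR = 2500 m³/s.
V = ΣQ_DR · Δt = 2500 × 7200 s = 1.800 × 10^7 m³.
Over A = 1420 km², depth = V / A = 12.7 mm.

d ≈ 12.7 mm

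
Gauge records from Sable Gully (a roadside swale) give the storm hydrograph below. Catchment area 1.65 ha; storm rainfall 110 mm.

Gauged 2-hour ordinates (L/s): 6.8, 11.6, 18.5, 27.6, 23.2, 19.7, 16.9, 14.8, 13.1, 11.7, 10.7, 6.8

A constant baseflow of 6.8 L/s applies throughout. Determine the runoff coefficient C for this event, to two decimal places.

C ≈ 0.40

ΣQ_DR = 99.80 L/s; V = ΣQ_DR·Δt = 7.186 × 10^5 L.
Runoff depth d = V / A = 43.55 mm.
C = d / P = 43.55 / 110 = 0.40.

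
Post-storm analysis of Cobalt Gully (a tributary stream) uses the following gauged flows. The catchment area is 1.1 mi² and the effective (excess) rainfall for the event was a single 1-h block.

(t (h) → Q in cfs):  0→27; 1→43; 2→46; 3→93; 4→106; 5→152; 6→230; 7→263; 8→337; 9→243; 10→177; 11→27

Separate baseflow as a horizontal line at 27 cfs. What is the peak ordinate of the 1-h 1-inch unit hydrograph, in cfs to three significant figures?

Direct runoff: 0.0, 16.0, 19.0, 66.0, 79.0, 125.0, 203.0, 236.0, 310.0, 216.0, 150.0, 0.0 cfs; ΣQ_DR = 1420 cfs, peak = 310.0 cfs.
Runoff depth d = ΣQ_DR·Δt / A = 1420 × 3600 / (1.1 mi²) = 2.000 in.
The 1-inch UH is the DRH scaled by (1 in)/d, so U_p = 310.0 × 1/2.000 = 155 cfs.

U_p ≈ 155 cfs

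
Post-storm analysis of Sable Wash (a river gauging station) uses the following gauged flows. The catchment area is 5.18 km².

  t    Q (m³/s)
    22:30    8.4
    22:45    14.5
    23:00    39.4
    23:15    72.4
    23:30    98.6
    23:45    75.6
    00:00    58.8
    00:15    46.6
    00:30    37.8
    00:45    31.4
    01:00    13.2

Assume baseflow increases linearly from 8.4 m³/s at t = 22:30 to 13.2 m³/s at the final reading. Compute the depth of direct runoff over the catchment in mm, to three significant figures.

Direct runoff: 0.00, 5.62, 30.04, 62.56, 88.28, 64.80, 47.52, 34.84, 25.56, 18.68, 0.00 m³/s; ΣQ_DR = 377.9 m³/s.
V = ΣQ_DR · Δt = 377.9 × 900 s = 3.401 × 10^5 m³.
Over A = 5.18 km², depth = V / A = 65.7 mm.

d ≈ 65.7 mm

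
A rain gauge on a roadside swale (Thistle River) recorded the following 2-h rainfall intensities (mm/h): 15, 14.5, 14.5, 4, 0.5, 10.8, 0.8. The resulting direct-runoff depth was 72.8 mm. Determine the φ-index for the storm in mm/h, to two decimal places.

Only the 4 blocks with intensity above φ contribute runoff: 15, 14.5, 14.5, 10.8 mm/h.
Σ(I−φ)·Δt = d  ⇒  (15+14.5+14.5+10.8 − 4φ)·2 = 72.8
φ = (54.80 − 72.8/2) / 4 = 4.60 mm/h.

φ ≈ 4.60 mm/h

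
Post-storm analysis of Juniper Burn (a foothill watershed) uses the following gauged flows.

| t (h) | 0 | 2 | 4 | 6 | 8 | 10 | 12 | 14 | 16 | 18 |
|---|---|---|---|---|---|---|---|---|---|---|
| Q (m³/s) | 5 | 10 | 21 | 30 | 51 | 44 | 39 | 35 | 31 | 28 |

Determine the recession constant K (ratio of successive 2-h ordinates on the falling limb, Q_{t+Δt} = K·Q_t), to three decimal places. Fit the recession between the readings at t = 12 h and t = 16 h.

Using the recession-limb readings at t = 12 h and t = 16 h: Q falls from 39 to 31 m³/s over 2 intervals.
K = (Q₂/Q₁)^(1/2) = (31/39)^(1/2) = 0.892.

K ≈ 0.892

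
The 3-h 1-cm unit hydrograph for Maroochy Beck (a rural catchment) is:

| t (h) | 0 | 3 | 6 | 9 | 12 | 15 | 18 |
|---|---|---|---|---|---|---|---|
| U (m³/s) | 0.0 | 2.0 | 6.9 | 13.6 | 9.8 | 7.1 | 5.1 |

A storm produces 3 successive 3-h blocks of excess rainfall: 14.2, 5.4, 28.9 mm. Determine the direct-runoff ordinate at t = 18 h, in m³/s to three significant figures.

Q ≈ 39.4 m³/s

By discrete convolution, Q_j = Σ (P_i / 10 mm) · U_{j−i}.
At t = 18 h (j=6): Q = (14.2/10)·5.1 + (5.4/10)·7.1 + (28.9/10)·9.8 = 39.4 m³/s.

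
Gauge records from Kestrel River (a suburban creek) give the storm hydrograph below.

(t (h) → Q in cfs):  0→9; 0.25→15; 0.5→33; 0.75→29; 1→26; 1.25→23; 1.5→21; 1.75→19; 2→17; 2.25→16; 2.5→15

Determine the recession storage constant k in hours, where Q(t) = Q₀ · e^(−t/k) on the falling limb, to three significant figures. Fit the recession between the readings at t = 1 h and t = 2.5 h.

k ≈ 2.73 h

On the falling limb, Q drops from 26 to 15 cfs between t = 1 h and t = 2.5 h (Δt = 1.5 h).
k = −Δt / ln(Q₂/Q₁) = −1.5 / ln(15/26) = 2.73 h.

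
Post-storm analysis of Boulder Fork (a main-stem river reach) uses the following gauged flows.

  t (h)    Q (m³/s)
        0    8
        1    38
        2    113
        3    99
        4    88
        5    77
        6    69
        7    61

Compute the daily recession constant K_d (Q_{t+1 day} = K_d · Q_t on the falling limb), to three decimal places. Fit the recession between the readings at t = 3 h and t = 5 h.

K_d ≈ 0.049

Between t = 3 h and t = 5 h the flow falls from 99 to 77 m³/s over 2×1 h = 2 h.
Per-interval ratio K = (77/99)^(1/2) = 0.8819; K_d = K^(24/1) = 0.049.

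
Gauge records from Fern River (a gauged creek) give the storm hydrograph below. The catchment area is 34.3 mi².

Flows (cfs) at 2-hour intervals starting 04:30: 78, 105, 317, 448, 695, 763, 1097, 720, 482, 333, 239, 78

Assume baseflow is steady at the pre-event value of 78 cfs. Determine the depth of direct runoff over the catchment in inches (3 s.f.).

d ≈ 0.399 in

Direct runoff: 0.0, 27.0, 239.0, 370.0, 617.0, 685.0, 1019.0, 642.0, 404.0, 255.0, 161.0, 0.0 cfs; ΣQ_DR = 4419 cfs.
V = ΣQ_DR · Δt = 4419 × 7200 s = 3.182 × 10^7 ft³.
Over A = 34.3 mi², depth = V / A = 0.399 in.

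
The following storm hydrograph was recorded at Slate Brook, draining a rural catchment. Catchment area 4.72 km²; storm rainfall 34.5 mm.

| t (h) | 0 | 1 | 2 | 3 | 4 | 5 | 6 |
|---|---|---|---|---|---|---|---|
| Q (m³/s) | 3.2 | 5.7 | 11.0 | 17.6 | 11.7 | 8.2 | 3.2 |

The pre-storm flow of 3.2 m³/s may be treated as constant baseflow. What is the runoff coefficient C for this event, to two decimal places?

ΣQ_DR = 38.20 m³/s; V = ΣQ_DR·Δt = 1.375 × 10^5 m³.
Runoff depth d = V / A = 29.14 mm.
C = d / P = 29.14 / 34.5 = 0.84.

C ≈ 0.84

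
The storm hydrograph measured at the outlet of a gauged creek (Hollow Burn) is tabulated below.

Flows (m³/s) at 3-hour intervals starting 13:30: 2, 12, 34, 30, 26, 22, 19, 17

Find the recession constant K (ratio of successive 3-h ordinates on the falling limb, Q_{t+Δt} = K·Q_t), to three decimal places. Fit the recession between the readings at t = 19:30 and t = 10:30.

Using the recession-limb readings at t = 19:30 and t = 10:30: Q falls from 34 to 17 m³/s over 5 intervals.
K = (Q₂/Q₁)^(1/5) = (17/34)^(1/5) = 0.871.

K ≈ 0.871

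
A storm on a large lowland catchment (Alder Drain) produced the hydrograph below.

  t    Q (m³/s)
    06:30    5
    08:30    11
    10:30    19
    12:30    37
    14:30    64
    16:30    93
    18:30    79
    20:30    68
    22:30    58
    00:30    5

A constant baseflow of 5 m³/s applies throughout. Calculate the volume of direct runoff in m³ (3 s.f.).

V ≈ 2.80 × 10^6 m³

Direct-runoff ordinates (Q − Q_b): 0.0, 6.0, 14.0, 32.0, 59.0, 88.0, 74.0, 63.0, 53.0, 0.0 m³/s.
ΣQ_DR = 389.0 m³/s.
With Δt = 2 h = 7200 s, V = ΣQ_DR · Δt = 389.0 × 7200 = 2.80 × 10^6 m³.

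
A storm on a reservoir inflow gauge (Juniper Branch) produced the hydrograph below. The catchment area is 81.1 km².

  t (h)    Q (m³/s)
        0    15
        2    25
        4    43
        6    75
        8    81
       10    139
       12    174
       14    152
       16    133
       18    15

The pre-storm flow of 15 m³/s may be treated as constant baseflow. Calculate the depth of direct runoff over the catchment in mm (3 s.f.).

d ≈ 62.3 mm

Direct runoff: 0.0, 10.0, 28.0, 60.0, 66.0, 124.0, 159.0, 137.0, 118.0, 0.0 m³/s; ΣQ_DR = 702.0 m³/s.
V = ΣQ_DR · Δt = 702.0 × 7200 s = 5.054 × 10^6 m³.
Over A = 81.1 km², depth = V / A = 62.3 mm.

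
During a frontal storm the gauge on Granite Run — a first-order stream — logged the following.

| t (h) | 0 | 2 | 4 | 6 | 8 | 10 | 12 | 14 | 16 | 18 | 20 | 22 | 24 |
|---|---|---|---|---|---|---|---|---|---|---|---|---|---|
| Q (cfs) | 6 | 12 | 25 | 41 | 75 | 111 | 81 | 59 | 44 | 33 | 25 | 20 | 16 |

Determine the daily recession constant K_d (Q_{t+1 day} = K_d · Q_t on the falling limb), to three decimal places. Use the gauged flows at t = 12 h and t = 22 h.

Between t = 12 h and t = 22 h the flow falls from 81 to 20 cfs over 5×2 h = 10 h.
Per-interval ratio K = (20/81)^(1/5) = 0.7560; K_d = K^(24/2) = 0.035.

K_d ≈ 0.035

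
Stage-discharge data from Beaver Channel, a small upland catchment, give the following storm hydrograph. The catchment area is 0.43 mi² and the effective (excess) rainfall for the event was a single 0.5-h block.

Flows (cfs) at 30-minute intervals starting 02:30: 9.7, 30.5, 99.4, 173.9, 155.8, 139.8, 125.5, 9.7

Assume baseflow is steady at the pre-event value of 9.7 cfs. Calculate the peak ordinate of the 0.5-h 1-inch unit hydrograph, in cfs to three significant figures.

U_p ≈ 137 cfs

Direct runoff: 0.0, 20.8, 89.7, 164.2, 146.1, 130.1, 115.8, 0.0 cfs; ΣQ_DR = 666.7 cfs, peak = 164.2 cfs.
Runoff depth d = ΣQ_DR·Δt / A = 666.7 × 1800 / (0.43 mi²) = 1.201 in.
The 1-inch UH is the DRH scaled by (1 in)/d, so U_p = 164.2 × 1/1.201 = 137 cfs.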